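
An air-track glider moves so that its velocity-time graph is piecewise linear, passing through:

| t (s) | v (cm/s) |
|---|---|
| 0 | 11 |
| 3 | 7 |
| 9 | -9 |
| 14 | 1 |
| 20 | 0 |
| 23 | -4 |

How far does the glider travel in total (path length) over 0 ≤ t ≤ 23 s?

80.875 cm

Distance (not displacement) is the total path length: add the absolute areas under v-t.
0–3 s: |½(11 + 7)(3)| = 27 cm
3–9 s: v = 0 at t = 5.625 s; triangle areas 9.1875 + 15.1875 = 24.375 cm
9–14 s: v = 0 at t = 13.5 s; triangle areas 20.25 + 0.25 = 20.5 cm
14–20 s: |½(1 + 0)(6)| = 3 cm
20–23 s: |½(0 + -4)(3)| = 6 cm
Total distance = 80.875 cm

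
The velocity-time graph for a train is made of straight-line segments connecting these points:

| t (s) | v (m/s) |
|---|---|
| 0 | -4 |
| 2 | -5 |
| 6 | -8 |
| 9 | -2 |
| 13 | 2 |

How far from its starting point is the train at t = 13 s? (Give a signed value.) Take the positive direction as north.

Net displacement equals the area under the velocity-time graph (areas below the axis count negative).
0–2 s: ½(-4 + -5)(2) = -9 m
2–6 s: ½(-5 + -8)(4) = -26 m
6–9 s: ½(-8 + -2)(3) = -15 m
9–13 s: ½(-2 + 2)(4) = 0 m
Net displacement = -50 m

-50 m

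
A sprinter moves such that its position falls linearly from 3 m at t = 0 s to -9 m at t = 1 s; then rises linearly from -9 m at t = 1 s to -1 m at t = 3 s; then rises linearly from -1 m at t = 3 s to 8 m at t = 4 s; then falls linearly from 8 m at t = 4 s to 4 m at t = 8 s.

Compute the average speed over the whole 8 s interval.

Average speed = (total path length)/(elapsed time); on a piecewise-linear x-t graph the path length is Σ|Δx|.
0–1 s: |Δx| = |-9 − 3| = 12 m
1–3 s: |Δx| = |-1 − -9| = 8 m
3–4 s: |Δx| = |8 − -1| = 9 m
4–8 s: |Δx| = |4 − 8| = 4 m
Total path = 33 m; average speed = 33/8 = 4.125 m/s.

4.125 m/s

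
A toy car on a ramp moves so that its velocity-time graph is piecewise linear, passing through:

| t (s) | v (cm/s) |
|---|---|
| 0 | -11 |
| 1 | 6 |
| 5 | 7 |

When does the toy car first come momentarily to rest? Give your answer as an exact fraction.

t = 11/17 s

v changes sign on 0–1 s (from -11 to 6); the graph is linear there, so v = 0 at t = 0 + (11)·(1 − 0)/(6 − -11) = 11/17 s.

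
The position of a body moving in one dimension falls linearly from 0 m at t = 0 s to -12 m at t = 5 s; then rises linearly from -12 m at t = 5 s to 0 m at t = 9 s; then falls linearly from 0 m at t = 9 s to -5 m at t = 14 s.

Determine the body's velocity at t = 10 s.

-1 m/s

Velocity is the slope of the x-t graph on 9–14 s: (-5 − 0)/(14 − 9) = -1 m/s.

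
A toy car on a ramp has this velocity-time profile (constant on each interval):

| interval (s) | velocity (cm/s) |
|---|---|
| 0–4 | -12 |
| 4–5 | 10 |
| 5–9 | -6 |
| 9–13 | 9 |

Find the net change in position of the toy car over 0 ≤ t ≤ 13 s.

Net displacement equals the area under the velocity-time graph (areas below the axis count negative).
0–4 s: -12 × 4 = -48 cm
4–5 s: 10 × 1 = 10 cm
5–9 s: -6 × 4 = -24 cm
9–13 s: 9 × 4 = 36 cm
Net displacement = -26 cm

-26 cm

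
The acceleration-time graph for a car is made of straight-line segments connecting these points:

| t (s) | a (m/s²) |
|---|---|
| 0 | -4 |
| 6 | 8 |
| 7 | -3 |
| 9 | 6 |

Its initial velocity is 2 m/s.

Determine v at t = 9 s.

Δv equals the area under the a-t graph; then v = v₀ + Δv.
0–6 s: ½(-4 + 8)(6) = 12 m/s
6–7 s: ½(8 + -3)(1) = 2.5 m/s
7–9 s: ½(-3 + 6)(2) = 3 m/s
Δv = 17.5 m/s, so v(9) = 2 + (17.5) = 19.5 m/s.

19.5 m/s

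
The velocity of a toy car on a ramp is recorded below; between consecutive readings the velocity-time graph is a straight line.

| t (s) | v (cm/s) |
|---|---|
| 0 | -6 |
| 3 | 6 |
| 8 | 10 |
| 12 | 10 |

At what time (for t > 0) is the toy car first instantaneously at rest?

t = 1.5 s

v changes sign on 0–3 s (from -6 to 6); the graph is linear there, so v = 0 at t = 0 + (6)·(3 − 0)/(6 − -6) = 1.5 s.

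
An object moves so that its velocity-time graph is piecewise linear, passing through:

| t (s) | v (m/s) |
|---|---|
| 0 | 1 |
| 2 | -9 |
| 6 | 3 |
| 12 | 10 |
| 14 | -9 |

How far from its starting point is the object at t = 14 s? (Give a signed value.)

Net displacement equals the area under the velocity-time graph (areas below the axis count negative).
0–2 s: ½(1 + -9)(2) = -8 m
2–6 s: ½(-9 + 3)(4) = -12 m
6–12 s: ½(3 + 10)(6) = 39 m
12–14 s: ½(10 + -9)(2) = 1 m
Net displacement = 20 m

20 m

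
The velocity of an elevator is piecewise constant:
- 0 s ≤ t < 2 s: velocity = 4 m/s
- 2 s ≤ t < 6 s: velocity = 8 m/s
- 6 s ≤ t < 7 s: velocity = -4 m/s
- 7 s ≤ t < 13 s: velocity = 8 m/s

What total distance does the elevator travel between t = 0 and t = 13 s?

Total distance travelled is ∫|v| dt — sum the magnitudes of each area piece.
0–2 s: |4| × 2 = 8 m
2–6 s: |8| × 4 = 32 m
6–7 s: |-4| × 1 = 4 m
7–13 s: |8| × 6 = 48 m
Total distance = 92 m

92 m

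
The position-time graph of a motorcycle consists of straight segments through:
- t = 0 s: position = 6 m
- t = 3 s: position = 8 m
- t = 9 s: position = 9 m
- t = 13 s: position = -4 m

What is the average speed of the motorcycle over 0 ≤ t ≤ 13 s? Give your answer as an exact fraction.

16/13 m/s

Average speed = (total path length)/(elapsed time); on a piecewise-linear x-t graph the path length is Σ|Δx|.
0–3 s: |Δx| = |8 − 6| = 2 m
3–9 s: |Δx| = |9 − 8| = 1 m
9–13 s: |Δx| = |-4 − 9| = 13 m
Total path = 16 m; average speed = 16/13 = 16/13 m/s.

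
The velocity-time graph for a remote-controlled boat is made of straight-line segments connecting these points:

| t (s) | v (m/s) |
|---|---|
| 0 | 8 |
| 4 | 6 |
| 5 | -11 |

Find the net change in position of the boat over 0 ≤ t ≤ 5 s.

25.5 m

Displacement is the signed area under the v-t curve.
0–4 s: ½(8 + 6)(4) = 28 m
4–5 s: ½(6 + -11)(1) = -2.5 m
Net displacement = 25.5 m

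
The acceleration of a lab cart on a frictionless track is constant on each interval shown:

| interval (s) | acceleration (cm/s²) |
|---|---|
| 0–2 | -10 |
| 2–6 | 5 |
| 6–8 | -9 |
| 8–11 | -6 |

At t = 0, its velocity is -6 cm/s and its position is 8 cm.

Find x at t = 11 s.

-217 cm

On each constant-a segment, Δv = aΔt and Δx = v₀Δt + ½aΔt²; chain segment to segment.
0–2 s: v starts -6 cm/s; Δx = -6·2 + ½·-10·2² = -32 cm; v ends -26 cm/s.
2–6 s: v starts -26 cm/s; Δx = -26·4 + ½·5·4² = -64 cm; v ends -6 cm/s.
6–8 s: v starts -6 cm/s; Δx = -6·2 + ½·-9·2² = -30 cm; v ends -24 cm/s.
8–11 s: v starts -24 cm/s; Δx = -24·3 + ½·-6·3² = -99 cm; v ends -42 cm/s.
x(11) = 8 + Σ Δx = -217 cm.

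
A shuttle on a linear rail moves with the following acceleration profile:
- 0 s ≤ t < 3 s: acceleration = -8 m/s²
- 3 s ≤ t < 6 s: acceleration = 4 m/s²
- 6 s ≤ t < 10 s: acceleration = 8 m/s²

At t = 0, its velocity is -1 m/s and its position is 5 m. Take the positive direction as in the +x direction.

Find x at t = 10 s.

-79 m

On each constant-a segment, Δv = aΔt and Δx = v₀Δt + ½aΔt²; chain segment to segment.
0–3 s: v starts -1 m/s; Δx = -1·3 + ½·-8·3² = -39 m; v ends -25 m/s.
3–6 s: v starts -25 m/s; Δx = -25·3 + ½·4·3² = -57 m; v ends -13 m/s.
6–10 s: v starts -13 m/s; Δx = -13·4 + ½·8·4² = 12 m; v ends 19 m/s.
x(10) = 5 + Σ Δx = -79 m.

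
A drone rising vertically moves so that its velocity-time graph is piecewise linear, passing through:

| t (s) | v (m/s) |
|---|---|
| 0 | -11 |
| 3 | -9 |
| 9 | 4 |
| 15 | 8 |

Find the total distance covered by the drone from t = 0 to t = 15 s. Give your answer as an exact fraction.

1149/13 m

Total distance travelled is ∫|v| dt — sum the magnitudes of each area piece.
0–3 s: |½(-11 + -9)(3)| = 30 m
3–9 s: v = 0 at t = 93/13 s; triangle areas 243/13 + 48/13 = 291/13 m
9–15 s: |½(4 + 8)(6)| = 36 m
Total distance = 1149/13 m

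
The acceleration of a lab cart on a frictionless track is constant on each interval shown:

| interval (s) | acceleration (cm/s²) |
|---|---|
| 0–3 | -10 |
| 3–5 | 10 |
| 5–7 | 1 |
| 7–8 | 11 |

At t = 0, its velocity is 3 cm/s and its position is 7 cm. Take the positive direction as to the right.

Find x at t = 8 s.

On each constant-a segment, Δv = aΔt and Δx = v₀Δt + ½aΔt²; chain segment to segment.
0–3 s: v starts 3 cm/s; Δx = 3·3 + ½·-10·3² = -36 cm; v ends -27 cm/s.
3–5 s: v starts -27 cm/s; Δx = -27·2 + ½·10·2² = -34 cm; v ends -7 cm/s.
5–7 s: v starts -7 cm/s; Δx = -7·2 + ½·1·2² = -12 cm; v ends -5 cm/s.
7–8 s: v starts -5 cm/s; Δx = -5·1 + ½·11·1² = 0.5 cm; v ends 6 cm/s.
x(8) = 7 + Σ Δx = -74.5 cm.

-74.5 cm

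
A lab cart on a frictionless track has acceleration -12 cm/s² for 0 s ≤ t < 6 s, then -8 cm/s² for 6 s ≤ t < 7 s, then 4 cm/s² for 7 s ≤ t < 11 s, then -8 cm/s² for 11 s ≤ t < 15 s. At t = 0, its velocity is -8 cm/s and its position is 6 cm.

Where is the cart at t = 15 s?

-1014 cm

On each constant-a segment, Δv = aΔt and Δx = v₀Δt + ½aΔt²; chain segment to segment.
0–6 s: v starts -8 cm/s; Δx = -8·6 + ½·-12·6² = -264 cm; v ends -80 cm/s.
6–7 s: v starts -80 cm/s; Δx = -80·1 + ½·-8·1² = -84 cm; v ends -88 cm/s.
7–11 s: v starts -88 cm/s; Δx = -88·4 + ½·4·4² = -320 cm; v ends -72 cm/s.
11–15 s: v starts -72 cm/s; Δx = -72·4 + ½·-8·4² = -352 cm; v ends -104 cm/s.
x(15) = 6 + Σ Δx = -1014 cm.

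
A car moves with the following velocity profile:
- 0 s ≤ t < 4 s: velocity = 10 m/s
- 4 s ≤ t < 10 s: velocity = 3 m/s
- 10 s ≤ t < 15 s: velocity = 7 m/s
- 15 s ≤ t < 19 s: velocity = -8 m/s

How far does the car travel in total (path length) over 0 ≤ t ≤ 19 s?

125 m

Distance (not displacement) is the total path length: add the absolute areas under v-t.
0–4 s: |10| × 4 = 40 m
4–10 s: |3| × 6 = 18 m
10–15 s: |7| × 5 = 35 m
15–19 s: |-8| × 4 = 32 m
Total distance = 125 m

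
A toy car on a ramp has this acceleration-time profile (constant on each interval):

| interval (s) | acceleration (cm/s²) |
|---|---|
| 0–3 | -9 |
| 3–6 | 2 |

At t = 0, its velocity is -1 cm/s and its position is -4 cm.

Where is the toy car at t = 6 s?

-122.5 cm

On each constant-a segment, Δv = aΔt and Δx = v₀Δt + ½aΔt²; chain segment to segment.
0–3 s: v starts -1 cm/s; Δx = -1·3 + ½·-9·3² = -43.5 cm; v ends -28 cm/s.
3–6 s: v starts -28 cm/s; Δx = -28·3 + ½·2·3² = -75 cm; v ends -22 cm/s.
x(6) = -4 + Σ Δx = -122.5 cm.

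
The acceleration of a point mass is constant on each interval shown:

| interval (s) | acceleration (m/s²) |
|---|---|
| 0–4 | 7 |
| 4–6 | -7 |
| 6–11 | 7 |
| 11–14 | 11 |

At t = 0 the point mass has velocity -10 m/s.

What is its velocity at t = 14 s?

72 m/s

Δv equals the area under the a-t graph; then v = v₀ + Δv.
0–4 s: 7 × 4 = 28 m/s
4–6 s: -7 × 2 = -14 m/s
6–11 s: 7 × 5 = 35 m/s
11–14 s: 11 × 3 = 33 m/s
Δv = 82 m/s, so v(14) = -10 + (82) = 72 m/s.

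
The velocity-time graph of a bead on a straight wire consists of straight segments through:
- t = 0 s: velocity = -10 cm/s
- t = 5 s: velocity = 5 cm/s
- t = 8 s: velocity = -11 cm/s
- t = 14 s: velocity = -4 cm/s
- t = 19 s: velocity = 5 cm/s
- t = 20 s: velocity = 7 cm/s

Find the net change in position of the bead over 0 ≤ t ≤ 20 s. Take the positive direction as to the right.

-58 cm

Displacement is the signed area under the v-t curve.
0–5 s: ½(-10 + 5)(5) = -12.5 cm
5–8 s: ½(5 + -11)(3) = -9 cm
8–14 s: ½(-11 + -4)(6) = -45 cm
14–19 s: ½(-4 + 5)(5) = 2.5 cm
19–20 s: ½(5 + 7)(1) = 6 cm
Net displacement = -58 cm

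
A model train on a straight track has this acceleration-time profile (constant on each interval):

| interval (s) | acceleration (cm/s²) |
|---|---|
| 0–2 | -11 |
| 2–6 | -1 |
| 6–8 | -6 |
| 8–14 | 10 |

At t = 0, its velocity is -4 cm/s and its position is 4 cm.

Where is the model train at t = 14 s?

-282 cm

On each constant-a segment, Δv = aΔt and Δx = v₀Δt + ½aΔt²; chain segment to segment.
0–2 s: v starts -4 cm/s; Δx = -4·2 + ½·-11·2² = -30 cm; v ends -26 cm/s.
2–6 s: v starts -26 cm/s; Δx = -26·4 + ½·-1·4² = -112 cm; v ends -30 cm/s.
6–8 s: v starts -30 cm/s; Δx = -30·2 + ½·-6·2² = -72 cm; v ends -42 cm/s.
8–14 s: v starts -42 cm/s; Δx = -42·6 + ½·10·6² = -72 cm; v ends 18 cm/s.
x(14) = 4 + Σ Δx = -282 cm.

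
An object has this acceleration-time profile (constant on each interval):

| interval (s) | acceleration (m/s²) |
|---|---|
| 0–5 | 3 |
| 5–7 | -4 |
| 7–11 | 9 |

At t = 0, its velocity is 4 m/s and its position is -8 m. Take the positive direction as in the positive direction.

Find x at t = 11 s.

On each constant-a segment, Δv = aΔt and Δx = v₀Δt + ½aΔt²; chain segment to segment.
0–5 s: v starts 4 m/s; Δx = 4·5 + ½·3·5² = 57.5 m; v ends 19 m/s.
5–7 s: v starts 19 m/s; Δx = 19·2 + ½·-4·2² = 30 m; v ends 11 m/s.
7–11 s: v starts 11 m/s; Δx = 11·4 + ½·9·4² = 116 m; v ends 47 m/s.
x(11) = -8 + Σ Δx = 195.5 m.

195.5 m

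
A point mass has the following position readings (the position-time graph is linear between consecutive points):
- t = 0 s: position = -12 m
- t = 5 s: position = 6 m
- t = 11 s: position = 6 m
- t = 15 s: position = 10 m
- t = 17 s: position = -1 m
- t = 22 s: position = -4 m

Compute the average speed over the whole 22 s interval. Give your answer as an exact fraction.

18/11 m/s

Average speed = (total path length)/(elapsed time); on a piecewise-linear x-t graph the path length is Σ|Δx|.
0–5 s: |Δx| = |6 − -12| = 18 m
5–11 s: |Δx| = |6 − 6| = 0 m
11–15 s: |Δx| = |10 − 6| = 4 m
15–17 s: |Δx| = |-1 − 10| = 11 m
17–22 s: |Δx| = |-4 − -1| = 3 m
Total path = 36 m; average speed = 36/22 = 18/11 m/s.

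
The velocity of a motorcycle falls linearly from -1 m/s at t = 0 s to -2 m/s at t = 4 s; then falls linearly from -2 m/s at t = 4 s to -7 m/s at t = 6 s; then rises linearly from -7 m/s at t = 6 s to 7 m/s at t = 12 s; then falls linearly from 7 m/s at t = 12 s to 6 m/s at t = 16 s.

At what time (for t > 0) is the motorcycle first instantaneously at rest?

t = 9 s

v changes sign on 6–12 s (from -7 to 7); the graph is linear there, so v = 0 at t = 6 + (7)·(12 − 6)/(7 − -7) = 9 s.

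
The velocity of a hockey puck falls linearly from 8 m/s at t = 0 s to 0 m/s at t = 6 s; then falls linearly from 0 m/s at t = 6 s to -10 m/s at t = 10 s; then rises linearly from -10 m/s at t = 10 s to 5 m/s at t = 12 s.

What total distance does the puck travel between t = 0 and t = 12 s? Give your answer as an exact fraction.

Distance (not displacement) is the total path length: add the absolute areas under v-t.
0–6 s: |½(8 + 0)(6)| = 24 m
6–10 s: |½(0 + -10)(4)| = 20 m
10–12 s: v = 0 at t = 34/3 s; triangle areas 20/3 + 5/3 = 25/3 m
Total distance = 157/3 m

157/3 m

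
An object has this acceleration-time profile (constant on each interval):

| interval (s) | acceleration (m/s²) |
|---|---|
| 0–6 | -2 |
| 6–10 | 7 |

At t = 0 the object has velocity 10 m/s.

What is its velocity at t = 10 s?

26 m/s

Δv equals the area under the a-t graph; then v = v₀ + Δv.
0–6 s: -2 × 6 = -12 m/s
6–10 s: 7 × 4 = 28 m/s
Δv = 16 m/s, so v(10) = 10 + (16) = 26 m/s.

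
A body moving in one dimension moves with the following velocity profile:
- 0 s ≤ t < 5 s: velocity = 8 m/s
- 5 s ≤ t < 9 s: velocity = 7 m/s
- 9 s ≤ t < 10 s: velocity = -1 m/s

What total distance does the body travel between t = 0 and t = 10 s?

Distance (not displacement) is the total path length: add the absolute areas under v-t.
0–5 s: |8| × 5 = 40 m
5–9 s: |7| × 4 = 28 m
9–10 s: |-1| × 1 = 1 m
Total distance = 69 m

69 m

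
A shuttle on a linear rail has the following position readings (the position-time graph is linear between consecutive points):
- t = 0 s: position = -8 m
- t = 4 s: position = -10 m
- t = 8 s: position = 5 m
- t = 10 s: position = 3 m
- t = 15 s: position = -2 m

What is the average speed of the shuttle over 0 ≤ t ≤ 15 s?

Average speed = (total path length)/(elapsed time); on a piecewise-linear x-t graph the path length is Σ|Δx|.
0–4 s: |Δx| = |-10 − -8| = 2 m
4–8 s: |Δx| = |5 − -10| = 15 m
8–10 s: |Δx| = |3 − 5| = 2 m
10–15 s: |Δx| = |-2 − 3| = 5 m
Total path = 24 m; average speed = 24/15 = 1.6 m/s.

1.6 m/s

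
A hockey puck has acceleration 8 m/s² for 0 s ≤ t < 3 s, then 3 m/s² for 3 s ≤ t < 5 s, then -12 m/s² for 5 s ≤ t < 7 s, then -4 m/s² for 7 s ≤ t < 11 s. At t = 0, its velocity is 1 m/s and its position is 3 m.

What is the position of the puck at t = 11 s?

On each constant-a segment, Δv = aΔt and Δx = v₀Δt + ½aΔt²; chain segment to segment.
0–3 s: v starts 1 m/s; Δx = 1·3 + ½·8·3² = 39 m; v ends 25 m/s.
3–5 s: v starts 25 m/s; Δx = 25·2 + ½·3·2² = 56 m; v ends 31 m/s.
5–7 s: v starts 31 m/s; Δx = 31·2 + ½·-12·2² = 38 m; v ends 7 m/s.
7–11 s: v starts 7 m/s; Δx = 7·4 + ½·-4·4² = -4 m; v ends -9 m/s.
x(11) = 3 + Σ Δx = 132 m.

132 m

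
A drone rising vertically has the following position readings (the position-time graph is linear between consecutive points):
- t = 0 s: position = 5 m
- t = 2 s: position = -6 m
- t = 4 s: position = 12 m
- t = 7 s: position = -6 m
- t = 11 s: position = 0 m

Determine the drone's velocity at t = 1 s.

Velocity is the slope of the x-t graph on 0–2 s: (-6 − 5)/(2 − 0) = -5.5 m/s.

-5.5 m/s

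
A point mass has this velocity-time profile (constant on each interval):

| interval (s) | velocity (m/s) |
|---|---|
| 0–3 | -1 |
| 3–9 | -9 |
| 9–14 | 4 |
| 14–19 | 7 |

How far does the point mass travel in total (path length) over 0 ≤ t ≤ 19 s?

Distance (not displacement) is the total path length: add the absolute areas under v-t.
0–3 s: |-1| × 3 = 3 m
3–9 s: |-9| × 6 = 54 m
9–14 s: |4| × 5 = 20 m
14–19 s: |7| × 5 = 35 m
Total distance = 112 m

112 m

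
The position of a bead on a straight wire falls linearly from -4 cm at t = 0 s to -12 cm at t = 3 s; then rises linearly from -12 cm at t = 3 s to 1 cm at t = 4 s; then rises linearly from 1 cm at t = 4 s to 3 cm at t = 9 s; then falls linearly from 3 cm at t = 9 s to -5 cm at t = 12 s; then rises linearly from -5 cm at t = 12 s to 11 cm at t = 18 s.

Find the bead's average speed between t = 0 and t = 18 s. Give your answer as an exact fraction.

Average speed = (total path length)/(elapsed time); on a piecewise-linear x-t graph the path length is Σ|Δx|.
0–3 s: |Δx| = |-12 − -4| = 8 cm
3–4 s: |Δx| = |1 − -12| = 13 cm
4–9 s: |Δx| = |3 − 1| = 2 cm
9–12 s: |Δx| = |-5 − 3| = 8 cm
12–18 s: |Δx| = |11 − -5| = 16 cm
Total path = 47 cm; average speed = 47/18 = 47/18 cm/s.

47/18 cm/s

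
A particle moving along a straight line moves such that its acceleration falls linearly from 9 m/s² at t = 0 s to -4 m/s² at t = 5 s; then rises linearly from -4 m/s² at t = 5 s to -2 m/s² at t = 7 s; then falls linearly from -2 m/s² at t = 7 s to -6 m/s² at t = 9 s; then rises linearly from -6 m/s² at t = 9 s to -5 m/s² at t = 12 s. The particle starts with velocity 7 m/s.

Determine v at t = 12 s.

Δv equals the area under the a-t graph; then v = v₀ + Δv.
0–5 s: ½(9 + -4)(5) = 12.5 m/s
5–7 s: ½(-4 + -2)(2) = -6 m/s
7–9 s: ½(-2 + -6)(2) = -8 m/s
9–12 s: ½(-6 + -5)(3) = -16.5 m/s
Δv = -18 m/s, so v(12) = 7 + (-18) = -11 m/s.

-11 m/s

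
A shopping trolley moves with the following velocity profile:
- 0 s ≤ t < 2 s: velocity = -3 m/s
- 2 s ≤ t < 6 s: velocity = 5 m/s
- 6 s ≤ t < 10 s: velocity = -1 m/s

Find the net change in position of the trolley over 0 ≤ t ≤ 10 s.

Net displacement equals the area under the velocity-time graph (areas below the axis count negative).
0–2 s: -3 × 2 = -6 m
2–6 s: 5 × 4 = 20 m
6–10 s: -1 × 4 = -4 m
Net displacement = 10 m

10 m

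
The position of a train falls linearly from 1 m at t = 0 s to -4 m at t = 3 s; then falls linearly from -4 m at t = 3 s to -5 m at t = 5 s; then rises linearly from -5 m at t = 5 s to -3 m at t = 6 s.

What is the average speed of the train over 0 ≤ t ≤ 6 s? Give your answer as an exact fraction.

Average speed = (total path length)/(elapsed time); on a piecewise-linear x-t graph the path length is Σ|Δx|.
0–3 s: |Δx| = |-4 − 1| = 5 m
3–5 s: |Δx| = |-5 − -4| = 1 m
5–6 s: |Δx| = |-3 − -5| = 2 m
Total path = 8 m; average speed = 8/6 = 4/3 m/s.

4/3 m/s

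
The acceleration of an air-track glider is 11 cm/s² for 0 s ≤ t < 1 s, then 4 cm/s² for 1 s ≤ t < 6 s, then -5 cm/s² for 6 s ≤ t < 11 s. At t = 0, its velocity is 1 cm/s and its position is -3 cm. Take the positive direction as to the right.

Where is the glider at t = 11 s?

211 cm

On each constant-a segment, Δv = aΔt and Δx = v₀Δt + ½aΔt²; chain segment to segment.
0–1 s: v starts 1 cm/s; Δx = 1·1 + ½·11·1² = 6.5 cm; v ends 12 cm/s.
1–6 s: v starts 12 cm/s; Δx = 12·5 + ½·4·5² = 110 cm; v ends 32 cm/s.
6–11 s: v starts 32 cm/s; Δx = 32·5 + ½·-5·5² = 97.5 cm; v ends 7 cm/s.
x(11) = -3 + Σ Δx = 211 cm.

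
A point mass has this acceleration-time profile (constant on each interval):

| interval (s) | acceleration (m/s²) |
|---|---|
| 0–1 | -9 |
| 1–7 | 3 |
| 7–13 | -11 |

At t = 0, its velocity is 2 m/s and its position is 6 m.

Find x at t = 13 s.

On each constant-a segment, Δv = aΔt and Δx = v₀Δt + ½aΔt²; chain segment to segment.
0–1 s: v starts 2 m/s; Δx = 2·1 + ½·-9·1² = -2.5 m; v ends -7 m/s.
1–7 s: v starts -7 m/s; Δx = -7·6 + ½·3·6² = 12 m; v ends 11 m/s.
7–13 s: v starts 11 m/s; Δx = 11·6 + ½·-11·6² = -132 m; v ends -55 m/s.
x(13) = 6 + Σ Δx = -116.5 m.

-116.5 m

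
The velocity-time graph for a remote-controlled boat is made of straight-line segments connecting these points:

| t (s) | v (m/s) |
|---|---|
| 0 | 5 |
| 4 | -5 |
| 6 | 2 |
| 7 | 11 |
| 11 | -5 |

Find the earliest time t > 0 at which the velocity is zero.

v changes sign on 0–4 s (from 5 to -5); the graph is linear there, so v = 0 at t = 0 + (-5)·(4 − 0)/(-5 − 5) = 2 s.

t = 2 s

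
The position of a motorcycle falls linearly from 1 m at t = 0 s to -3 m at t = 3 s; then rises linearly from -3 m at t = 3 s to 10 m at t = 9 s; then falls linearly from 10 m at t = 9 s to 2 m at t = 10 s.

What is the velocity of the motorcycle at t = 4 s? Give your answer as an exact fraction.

Velocity is the slope of the x-t graph on 3–9 s: (10 − -3)/(9 − 3) = 13/6 m/s.

13/6 m/s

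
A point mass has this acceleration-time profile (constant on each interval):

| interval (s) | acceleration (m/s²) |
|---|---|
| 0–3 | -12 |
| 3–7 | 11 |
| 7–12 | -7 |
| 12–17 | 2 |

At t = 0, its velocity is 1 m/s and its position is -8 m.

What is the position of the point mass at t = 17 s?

-258.5 m

On each constant-a segment, Δv = aΔt and Δx = v₀Δt + ½aΔt²; chain segment to segment.
0–3 s: v starts 1 m/s; Δx = 1·3 + ½·-12·3² = -51 m; v ends -35 m/s.
3–7 s: v starts -35 m/s; Δx = -35·4 + ½·11·4² = -52 m; v ends 9 m/s.
7–12 s: v starts 9 m/s; Δx = 9·5 + ½·-7·5² = -42.5 m; v ends -26 m/s.
12–17 s: v starts -26 m/s; Δx = -26·5 + ½·2·5² = -105 m; v ends -16 m/s.
x(17) = -8 + Σ Δx = -258.5 m.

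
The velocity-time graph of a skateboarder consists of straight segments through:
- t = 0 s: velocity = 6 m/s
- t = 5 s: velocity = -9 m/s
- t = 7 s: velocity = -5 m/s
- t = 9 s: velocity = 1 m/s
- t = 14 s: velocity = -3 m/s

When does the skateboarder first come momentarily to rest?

t = 2 s

v changes sign on 0–5 s (from 6 to -9); the graph is linear there, so v = 0 at t = 0 + (-6)·(5 − 0)/(-9 − 6) = 2 s.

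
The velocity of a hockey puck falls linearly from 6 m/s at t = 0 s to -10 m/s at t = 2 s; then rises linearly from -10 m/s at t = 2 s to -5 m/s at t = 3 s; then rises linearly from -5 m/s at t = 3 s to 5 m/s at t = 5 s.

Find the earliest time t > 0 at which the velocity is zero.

v changes sign on 0–2 s (from 6 to -10); the graph is linear there, so v = 0 at t = 0 + (-6)·(2 − 0)/(-10 − 6) = 0.75 s.

t = 0.75 s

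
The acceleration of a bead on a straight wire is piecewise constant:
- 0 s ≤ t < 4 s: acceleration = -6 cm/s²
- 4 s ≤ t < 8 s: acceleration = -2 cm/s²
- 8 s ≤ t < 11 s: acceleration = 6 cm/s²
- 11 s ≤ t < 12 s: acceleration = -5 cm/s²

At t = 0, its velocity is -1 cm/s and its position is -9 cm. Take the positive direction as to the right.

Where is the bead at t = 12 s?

-266.5 cm

On each constant-a segment, Δv = aΔt and Δx = v₀Δt + ½aΔt²; chain segment to segment.
0–4 s: v starts -1 cm/s; Δx = -1·4 + ½·-6·4² = -52 cm; v ends -25 cm/s.
4–8 s: v starts -25 cm/s; Δx = -25·4 + ½·-2·4² = -116 cm; v ends -33 cm/s.
8–11 s: v starts -33 cm/s; Δx = -33·3 + ½·6·3² = -72 cm; v ends -15 cm/s.
11–12 s: v starts -15 cm/s; Δx = -15·1 + ½·-5·1² = -17.5 cm; v ends -20 cm/s.
x(12) = -9 + Σ Δx = -266.5 cm.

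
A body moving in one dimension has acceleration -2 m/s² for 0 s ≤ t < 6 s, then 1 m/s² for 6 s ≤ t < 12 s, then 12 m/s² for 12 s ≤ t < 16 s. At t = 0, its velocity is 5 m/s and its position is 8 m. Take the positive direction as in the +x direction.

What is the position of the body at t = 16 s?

On each constant-a segment, Δv = aΔt and Δx = v₀Δt + ½aΔt²; chain segment to segment.
0–6 s: v starts 5 m/s; Δx = 5·6 + ½·-2·6² = -6 m; v ends -7 m/s.
6–12 s: v starts -7 m/s; Δx = -7·6 + ½·1·6² = -24 m; v ends -1 m/s.
12–16 s: v starts -1 m/s; Δx = -1·4 + ½·12·4² = 92 m; v ends 47 m/s.
x(16) = 8 + Σ Δx = 70 m.

70 m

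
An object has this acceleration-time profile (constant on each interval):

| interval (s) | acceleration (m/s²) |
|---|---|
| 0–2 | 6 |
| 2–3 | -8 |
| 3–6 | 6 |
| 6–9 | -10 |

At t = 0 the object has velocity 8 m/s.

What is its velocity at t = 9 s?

0 m/s

Δv equals the area under the a-t graph; then v = v₀ + Δv.
0–2 s: 6 × 2 = 12 m/s
2–3 s: -8 × 1 = -8 m/s
3–6 s: 6 × 3 = 18 m/s
6–9 s: -10 × 3 = -30 m/s
Δv = -8 m/s, so v(9) = 8 + (-8) = 0 m/s.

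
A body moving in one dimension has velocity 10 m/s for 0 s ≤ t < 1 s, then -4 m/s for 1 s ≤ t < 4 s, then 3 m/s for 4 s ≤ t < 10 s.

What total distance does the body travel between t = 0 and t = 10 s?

Total distance travelled is ∫|v| dt — sum the magnitudes of each area piece.
0–1 s: |10| × 1 = 10 m
1–4 s: |-4| × 3 = 12 m
4–10 s: |3| × 6 = 18 m
Total distance = 40 m

40 m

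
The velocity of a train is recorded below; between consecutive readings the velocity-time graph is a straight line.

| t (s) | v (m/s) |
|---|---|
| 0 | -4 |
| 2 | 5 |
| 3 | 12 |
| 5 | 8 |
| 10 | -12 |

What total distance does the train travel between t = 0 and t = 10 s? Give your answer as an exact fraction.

Total distance travelled is ∫|v| dt — sum the magnitudes of each area piece.
0–2 s: v = 0 at t = 8/9 s; triangle areas 16/9 + 25/9 = 41/9 m
2–3 s: |½(5 + 12)(1)| = 8.5 m
3–5 s: |½(12 + 8)(2)| = 20 m
5–10 s: v = 0 at t = 7 s; triangle areas 8 + 18 = 26 m
Total distance = 1063/18 m

1063/18 m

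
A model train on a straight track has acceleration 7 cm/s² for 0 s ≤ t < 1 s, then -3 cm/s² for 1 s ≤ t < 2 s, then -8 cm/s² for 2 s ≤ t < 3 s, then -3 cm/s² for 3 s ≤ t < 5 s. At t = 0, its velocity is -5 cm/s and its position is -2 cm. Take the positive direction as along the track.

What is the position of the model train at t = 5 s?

On each constant-a segment, Δv = aΔt and Δx = v₀Δt + ½aΔt²; chain segment to segment.
0–1 s: v starts -5 cm/s; Δx = -5·1 + ½·7·1² = -1.5 cm; v ends 2 cm/s.
1–2 s: v starts 2 cm/s; Δx = 2·1 + ½·-3·1² = 0.5 cm; v ends -1 cm/s.
2–3 s: v starts -1 cm/s; Δx = -1·1 + ½·-8·1² = -5 cm; v ends -9 cm/s.
3–5 s: v starts -9 cm/s; Δx = -9·2 + ½·-3·2² = -24 cm; v ends -15 cm/s.
x(5) = -2 + Σ Δx = -32 cm.

-32 cm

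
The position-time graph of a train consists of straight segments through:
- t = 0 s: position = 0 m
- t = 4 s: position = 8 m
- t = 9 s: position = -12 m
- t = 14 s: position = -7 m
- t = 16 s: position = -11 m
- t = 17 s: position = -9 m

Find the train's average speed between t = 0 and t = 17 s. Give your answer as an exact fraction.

39/17 m/s

Average speed = (total path length)/(elapsed time); on a piecewise-linear x-t graph the path length is Σ|Δx|.
0–4 s: |Δx| = |8 − 0| = 8 m
4–9 s: |Δx| = |-12 − 8| = 20 m
9–14 s: |Δx| = |-7 − -12| = 5 m
14–16 s: |Δx| = |-11 − -7| = 4 m
16–17 s: |Δx| = |-9 − -11| = 2 m
Total path = 39 m; average speed = 39/17 = 39/17 m/s.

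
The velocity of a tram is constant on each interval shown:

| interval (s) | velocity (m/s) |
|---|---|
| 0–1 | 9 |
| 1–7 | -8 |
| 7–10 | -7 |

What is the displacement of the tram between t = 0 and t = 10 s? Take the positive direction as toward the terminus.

Net displacement equals the area under the velocity-time graph (areas below the axis count negative).
0–1 s: 9 × 1 = 9 m
1–7 s: -8 × 6 = -48 m
7–10 s: -7 × 3 = -21 m
Net displacement = -60 m

-60 m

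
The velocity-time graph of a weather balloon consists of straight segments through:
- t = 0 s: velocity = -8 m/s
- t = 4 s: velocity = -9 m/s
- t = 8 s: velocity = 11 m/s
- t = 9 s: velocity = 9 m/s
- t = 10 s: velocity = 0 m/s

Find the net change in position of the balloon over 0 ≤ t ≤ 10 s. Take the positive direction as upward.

-15.5 m

Net displacement equals the area under the velocity-time graph (areas below the axis count negative).
0–4 s: ½(-8 + -9)(4) = -34 m
4–8 s: ½(-9 + 11)(4) = 4 m
8–9 s: ½(11 + 9)(1) = 10 m
9–10 s: ½(9 + 0)(1) = 4.5 m
Net displacement = -15.5 m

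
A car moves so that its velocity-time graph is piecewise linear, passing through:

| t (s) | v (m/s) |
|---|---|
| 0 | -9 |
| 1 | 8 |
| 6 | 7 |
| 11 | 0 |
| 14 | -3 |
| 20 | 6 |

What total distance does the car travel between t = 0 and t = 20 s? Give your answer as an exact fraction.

1339/17 m

Distance (not displacement) is the total path length: add the absolute areas under v-t.
0–1 s: v = 0 at t = 9/17 s; triangle areas 81/34 + 32/17 = 145/34 m
1–6 s: |½(8 + 7)(5)| = 37.5 m
6–11 s: |½(7 + 0)(5)| = 17.5 m
11–14 s: |½(0 + -3)(3)| = 4.5 m
14–20 s: v = 0 at t = 16 s; triangle areas 3 + 12 = 15 m
Total distance = 1339/17 m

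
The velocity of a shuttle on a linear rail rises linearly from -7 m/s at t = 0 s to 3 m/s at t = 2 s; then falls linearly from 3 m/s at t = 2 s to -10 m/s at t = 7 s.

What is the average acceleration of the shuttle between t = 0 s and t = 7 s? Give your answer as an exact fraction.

-3/7 m/s²

Average acceleration = Δv/Δt = (-10 − -7)/(7 − 0) = -3/7 m/s².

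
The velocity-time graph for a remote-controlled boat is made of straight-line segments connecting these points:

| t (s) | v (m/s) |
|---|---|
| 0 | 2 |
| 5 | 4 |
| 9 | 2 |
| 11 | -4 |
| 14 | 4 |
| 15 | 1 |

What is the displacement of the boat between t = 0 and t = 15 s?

Net displacement equals the area under the velocity-time graph (areas below the axis count negative).
0–5 s: ½(2 + 4)(5) = 15 m
5–9 s: ½(4 + 2)(4) = 12 m
9–11 s: ½(2 + -4)(2) = -2 m
11–14 s: ½(-4 + 4)(3) = 0 m
14–15 s: ½(4 + 1)(1) = 2.5 m
Net displacement = 27.5 m

27.5 m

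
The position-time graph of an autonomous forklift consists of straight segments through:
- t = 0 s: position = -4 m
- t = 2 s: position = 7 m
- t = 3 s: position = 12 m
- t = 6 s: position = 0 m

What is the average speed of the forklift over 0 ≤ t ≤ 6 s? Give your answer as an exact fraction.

Average speed = (total path length)/(elapsed time); on a piecewise-linear x-t graph the path length is Σ|Δx|.
0–2 s: |Δx| = |7 − -4| = 11 m
2–3 s: |Δx| = |12 − 7| = 5 m
3–6 s: |Δx| = |0 − 12| = 12 m
Total path = 28 m; average speed = 28/6 = 14/3 m/s.

14/3 m/s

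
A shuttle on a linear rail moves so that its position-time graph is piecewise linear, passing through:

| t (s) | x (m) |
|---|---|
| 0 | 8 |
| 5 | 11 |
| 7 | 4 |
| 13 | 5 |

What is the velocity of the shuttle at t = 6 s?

Velocity is the slope of the x-t graph on 5–7 s: (4 − 11)/(7 − 5) = -3.5 m/s.

-3.5 m/s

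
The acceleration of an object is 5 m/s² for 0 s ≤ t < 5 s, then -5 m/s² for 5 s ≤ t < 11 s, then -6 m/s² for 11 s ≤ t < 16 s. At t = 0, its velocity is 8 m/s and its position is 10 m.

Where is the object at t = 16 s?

160.5 m

On each constant-a segment, Δv = aΔt and Δx = v₀Δt + ½aΔt²; chain segment to segment.
0–5 s: v starts 8 m/s; Δx = 8·5 + ½·5·5² = 102.5 m; v ends 33 m/s.
5–11 s: v starts 33 m/s; Δx = 33·6 + ½·-5·6² = 108 m; v ends 3 m/s.
11–16 s: v starts 3 m/s; Δx = 3·5 + ½·-6·5² = -60 m; v ends -27 m/s.
x(16) = 10 + Σ Δx = 160.5 m.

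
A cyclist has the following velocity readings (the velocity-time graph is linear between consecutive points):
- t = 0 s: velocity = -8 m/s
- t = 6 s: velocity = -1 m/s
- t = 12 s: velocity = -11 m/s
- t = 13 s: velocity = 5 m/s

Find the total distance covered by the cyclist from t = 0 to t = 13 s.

Total distance travelled is ∫|v| dt — sum the magnitudes of each area piece.
0–6 s: |½(-8 + -1)(6)| = 27 m
6–12 s: |½(-1 + -11)(6)| = 36 m
12–13 s: v = 0 at t = 12.6875 s; triangle areas 3.78125 + 0.78125 = 4.5625 m
Total distance = 67.5625 m

67.5625 m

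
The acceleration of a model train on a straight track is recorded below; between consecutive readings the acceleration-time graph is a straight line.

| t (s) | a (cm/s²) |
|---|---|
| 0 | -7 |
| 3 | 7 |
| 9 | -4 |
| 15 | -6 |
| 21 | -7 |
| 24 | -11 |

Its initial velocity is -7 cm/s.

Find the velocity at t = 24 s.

Δv equals the area under the a-t graph; then v = v₀ + Δv.
0–3 s: ½(-7 + 7)(3) = 0 cm/s
3–9 s: ½(7 + -4)(6) = 9 cm/s
9–15 s: ½(-4 + -6)(6) = -30 cm/s
15–21 s: ½(-6 + -7)(6) = -39 cm/s
21–24 s: ½(-7 + -11)(3) = -27 cm/s
Δv = -87 cm/s, so v(24) = -7 + (-87) = -94 cm/s.

-94 cm/s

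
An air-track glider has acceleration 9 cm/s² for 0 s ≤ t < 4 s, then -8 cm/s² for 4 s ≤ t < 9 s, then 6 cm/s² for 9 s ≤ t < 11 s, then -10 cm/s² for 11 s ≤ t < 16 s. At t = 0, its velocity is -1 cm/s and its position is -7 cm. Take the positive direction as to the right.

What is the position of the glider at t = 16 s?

On each constant-a segment, Δv = aΔt and Δx = v₀Δt + ½aΔt²; chain segment to segment.
0–4 s: v starts -1 cm/s; Δx = -1·4 + ½·9·4² = 68 cm; v ends 35 cm/s.
4–9 s: v starts 35 cm/s; Δx = 35·5 + ½·-8·5² = 75 cm; v ends -5 cm/s.
9–11 s: v starts -5 cm/s; Δx = -5·2 + ½·6·2² = 2 cm; v ends 7 cm/s.
11–16 s: v starts 7 cm/s; Δx = 7·5 + ½·-10·5² = -90 cm; v ends -43 cm/s.
x(16) = -7 + Σ Δx = 48 cm.

48 cm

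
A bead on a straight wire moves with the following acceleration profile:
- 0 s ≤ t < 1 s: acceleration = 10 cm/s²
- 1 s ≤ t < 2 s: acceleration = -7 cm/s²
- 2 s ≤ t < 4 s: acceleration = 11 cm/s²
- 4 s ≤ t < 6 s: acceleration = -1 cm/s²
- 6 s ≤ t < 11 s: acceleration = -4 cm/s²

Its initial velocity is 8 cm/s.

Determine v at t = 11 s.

11 cm/s

Δv equals the area under the a-t graph; then v = v₀ + Δv.
0–1 s: 10 × 1 = 10 cm/s
1–2 s: -7 × 1 = -7 cm/s
2–4 s: 11 × 2 = 22 cm/s
4–6 s: -1 × 2 = -2 cm/s
6–11 s: -4 × 5 = -20 cm/s
Δv = 3 cm/s, so v(11) = 8 + (3) = 11 cm/s.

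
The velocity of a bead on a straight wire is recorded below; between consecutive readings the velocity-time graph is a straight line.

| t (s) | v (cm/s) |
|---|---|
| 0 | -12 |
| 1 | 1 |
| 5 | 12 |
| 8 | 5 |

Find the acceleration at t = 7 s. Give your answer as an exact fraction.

-7/3 cm/s²

Acceleration is the slope of the v-t graph on 5–8 s: (5 − 12)/(8 − 5) = -7/3 cm/s².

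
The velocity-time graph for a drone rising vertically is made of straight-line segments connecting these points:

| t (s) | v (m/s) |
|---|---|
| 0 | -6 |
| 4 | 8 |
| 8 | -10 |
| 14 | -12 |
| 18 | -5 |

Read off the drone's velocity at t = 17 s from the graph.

On 14–18 s the graph is linear from -12 to -5 m/s: v(17) = -12 + (-5 − -12)·(17 − 14)/(18 − 14) = -6.75 m/s.

-6.75 m/s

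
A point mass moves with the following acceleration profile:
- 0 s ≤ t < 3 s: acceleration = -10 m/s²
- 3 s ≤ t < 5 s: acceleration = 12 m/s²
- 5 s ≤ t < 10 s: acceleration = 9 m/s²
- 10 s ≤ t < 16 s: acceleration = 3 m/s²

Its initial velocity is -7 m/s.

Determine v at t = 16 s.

50 m/s

Δv equals the area under the a-t graph; then v = v₀ + Δv.
0–3 s: -10 × 3 = -30 m/s
3–5 s: 12 × 2 = 24 m/s
5–10 s: 9 × 5 = 45 m/s
10–16 s: 3 × 6 = 18 m/s
Δv = 57 m/s, so v(16) = -7 + (57) = 50 m/s.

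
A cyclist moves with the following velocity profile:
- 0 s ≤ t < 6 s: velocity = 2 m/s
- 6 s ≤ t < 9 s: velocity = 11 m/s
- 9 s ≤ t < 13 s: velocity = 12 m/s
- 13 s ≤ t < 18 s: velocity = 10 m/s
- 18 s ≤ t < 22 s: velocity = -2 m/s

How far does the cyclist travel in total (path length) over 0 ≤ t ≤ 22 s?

Distance (not displacement) is the total path length: add the absolute areas under v-t.
0–6 s: |2| × 6 = 12 m
6–9 s: |11| × 3 = 33 m
9–13 s: |12| × 4 = 48 m
13–18 s: |10| × 5 = 50 m
18–22 s: |-2| × 4 = 8 m
Total distance = 151 m

151 m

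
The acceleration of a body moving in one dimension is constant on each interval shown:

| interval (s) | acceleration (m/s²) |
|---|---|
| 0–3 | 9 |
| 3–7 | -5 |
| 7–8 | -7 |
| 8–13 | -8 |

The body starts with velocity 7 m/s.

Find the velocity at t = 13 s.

-33 m/s

Δv equals the area under the a-t graph; then v = v₀ + Δv.
0–3 s: 9 × 3 = 27 m/s
3–7 s: -5 × 4 = -20 m/s
7–8 s: -7 × 1 = -7 m/s
8–13 s: -8 × 5 = -40 m/s
Δv = -40 m/s, so v(13) = 7 + (-40) = -33 m/s.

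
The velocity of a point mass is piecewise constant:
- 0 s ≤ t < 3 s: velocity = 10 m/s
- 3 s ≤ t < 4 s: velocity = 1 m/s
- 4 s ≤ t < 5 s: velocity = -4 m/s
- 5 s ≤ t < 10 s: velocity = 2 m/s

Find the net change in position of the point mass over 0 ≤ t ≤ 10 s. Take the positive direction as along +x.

Displacement is the signed area under the v-t curve.
0–3 s: 10 × 3 = 30 m
3–4 s: 1 × 1 = 1 m
4–5 s: -4 × 1 = -4 m
5–10 s: 2 × 5 = 10 m
Net displacement = 37 m

37 m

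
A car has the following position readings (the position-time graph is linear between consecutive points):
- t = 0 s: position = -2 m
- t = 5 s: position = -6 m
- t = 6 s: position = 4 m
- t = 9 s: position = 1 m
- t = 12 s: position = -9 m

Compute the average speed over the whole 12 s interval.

Average speed = (total path length)/(elapsed time); on a piecewise-linear x-t graph the path length is Σ|Δx|.
0–5 s: |Δx| = |-6 − -2| = 4 m
5–6 s: |Δx| = |4 − -6| = 10 m
6–9 s: |Δx| = |1 − 4| = 3 m
9–12 s: |Δx| = |-9 − 1| = 10 m
Total path = 27 m; average speed = 27/12 = 2.25 m/s.

2.25 m/s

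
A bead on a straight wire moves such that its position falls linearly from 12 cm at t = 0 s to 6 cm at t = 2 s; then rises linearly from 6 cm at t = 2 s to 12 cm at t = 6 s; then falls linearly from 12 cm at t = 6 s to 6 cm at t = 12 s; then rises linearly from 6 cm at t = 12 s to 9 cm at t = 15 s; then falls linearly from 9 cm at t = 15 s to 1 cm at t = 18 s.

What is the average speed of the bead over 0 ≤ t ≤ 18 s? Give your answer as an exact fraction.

Average speed = (total path length)/(elapsed time); on a piecewise-linear x-t graph the path length is Σ|Δx|.
0–2 s: |Δx| = |6 − 12| = 6 cm
2–6 s: |Δx| = |12 − 6| = 6 cm
6–12 s: |Δx| = |6 − 12| = 6 cm
12–15 s: |Δx| = |9 − 6| = 3 cm
15–18 s: |Δx| = |1 − 9| = 8 cm
Total path = 29 cm; average speed = 29/18 = 29/18 cm/s.

29/18 cm/s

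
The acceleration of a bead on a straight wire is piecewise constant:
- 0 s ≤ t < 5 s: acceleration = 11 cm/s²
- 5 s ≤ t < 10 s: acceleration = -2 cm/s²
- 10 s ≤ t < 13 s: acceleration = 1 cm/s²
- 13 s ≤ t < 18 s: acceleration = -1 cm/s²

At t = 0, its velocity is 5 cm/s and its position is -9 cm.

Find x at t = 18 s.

On each constant-a segment, Δv = aΔt and Δx = v₀Δt + ½aΔt²; chain segment to segment.
0–5 s: v starts 5 cm/s; Δx = 5·5 + ½·11·5² = 162.5 cm; v ends 60 cm/s.
5–10 s: v starts 60 cm/s; Δx = 60·5 + ½·-2·5² = 275 cm; v ends 50 cm/s.
10–13 s: v starts 50 cm/s; Δx = 50·3 + ½·1·3² = 154.5 cm; v ends 53 cm/s.
13–18 s: v starts 53 cm/s; Δx = 53·5 + ½·-1·5² = 252.5 cm; v ends 48 cm/s.
x(18) = -9 + Σ Δx = 835.5 cm.

835.5 cm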